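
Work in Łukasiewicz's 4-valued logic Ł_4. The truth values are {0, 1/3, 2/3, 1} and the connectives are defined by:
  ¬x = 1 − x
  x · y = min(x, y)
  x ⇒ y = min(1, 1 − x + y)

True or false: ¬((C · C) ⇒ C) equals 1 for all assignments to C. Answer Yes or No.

No

Counterexample: take C = 0.
C · C = 0 · 0 = 0
(C · C) ⇒ C = 0 ⇒ 0 = 1
¬((C · C) ⇒ C) = ¬1 = 0
This gives 0 ≠ 1.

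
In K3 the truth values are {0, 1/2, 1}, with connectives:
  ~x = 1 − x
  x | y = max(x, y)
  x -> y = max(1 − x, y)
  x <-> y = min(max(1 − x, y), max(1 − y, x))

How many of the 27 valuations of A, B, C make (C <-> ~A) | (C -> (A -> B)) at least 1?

19

value 1: 19 assignments (counts)
value 1/2: 7 assignments
value 0: 1 assignment
So 19 of the 27 assignments meet the threshold.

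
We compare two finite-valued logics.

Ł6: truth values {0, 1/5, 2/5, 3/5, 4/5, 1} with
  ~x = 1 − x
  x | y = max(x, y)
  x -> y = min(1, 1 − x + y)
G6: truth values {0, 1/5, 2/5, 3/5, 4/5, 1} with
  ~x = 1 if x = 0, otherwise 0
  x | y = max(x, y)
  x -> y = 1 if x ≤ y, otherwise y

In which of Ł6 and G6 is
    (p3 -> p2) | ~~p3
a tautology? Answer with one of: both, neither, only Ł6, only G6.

In Ł6: at p2 = 0, p3 = 1/5 the value is 4/5 — not a tautology.
In G6: every assignment gives 1 — tautology.

only G6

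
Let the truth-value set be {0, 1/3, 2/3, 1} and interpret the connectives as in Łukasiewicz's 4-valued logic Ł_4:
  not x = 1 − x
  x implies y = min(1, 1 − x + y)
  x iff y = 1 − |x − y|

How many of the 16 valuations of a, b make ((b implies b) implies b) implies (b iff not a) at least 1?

a = 0, b = 0 ↦ 1  ≥
a = 0, b = 1/3 ↦ 1  ≥
a = 0, b = 2/3 ↦ 1  ≥
a = 0, b = 1 ↦ 1  ≥
a = 1/3, b = 0 ↦ 1  ≥
a = 1/3, b = 1/3 ↦ 1  ≥
a = 1/3, b = 2/3 ↦ 1  ≥
a = 1/3, b = 1 ↦ 2/3  <
a = 2/3, b = 0 ↦ 1  ≥
a = 2/3, b = 1/3 ↦ 1  ≥
a = 2/3, b = 2/3 ↦ 1  ≥
a = 2/3, b = 1 ↦ 1/3  <
a = 1, b = 0 ↦ 1  ≥
a = 1, b = 1/3 ↦ 1  ≥
a = 1, b = 2/3 ↦ 2/3  <
a = 1, b = 1 ↦ 0  <
So 12 of the 16 assignments meet the threshold.

12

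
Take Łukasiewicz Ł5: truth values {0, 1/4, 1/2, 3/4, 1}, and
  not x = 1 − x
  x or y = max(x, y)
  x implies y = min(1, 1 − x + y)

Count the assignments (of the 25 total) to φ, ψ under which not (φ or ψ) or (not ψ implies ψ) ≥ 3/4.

19

value 1: 16 assignments (counts)
value 3/4: 3 assignments (counts)
value 1/2: 4 assignments
value 1/4: 1 assignment
value 0: 1 assignment
So 19 of the 25 assignments meet the threshold.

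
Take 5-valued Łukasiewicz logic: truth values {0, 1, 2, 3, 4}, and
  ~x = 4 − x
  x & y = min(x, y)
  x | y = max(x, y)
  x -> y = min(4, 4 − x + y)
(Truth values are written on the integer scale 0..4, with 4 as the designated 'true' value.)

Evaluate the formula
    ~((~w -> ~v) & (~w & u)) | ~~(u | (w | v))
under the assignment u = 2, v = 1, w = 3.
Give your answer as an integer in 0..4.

3

~w = ~3 = 1
~v = ~1 = 3
~w -> ~v = 1 -> 3 = 4
~w = ~3 = 1
~w & u = 1 & 2 = 1
(~w -> ~v) & (~w & u) = 4 & 1 = 1
~((~w -> ~v) & (~w & u)) = ~1 = 3
w | v = 3 | 1 = 3
u | (w | v) = 2 | 3 = 3
~(u | (w | v)) = ~3 = 1
~~(u | (w | v)) = ~1 = 3
~((~w -> ~v) & (~w & u)) | ~~(u | (w | v)) = 3 | 3 = 3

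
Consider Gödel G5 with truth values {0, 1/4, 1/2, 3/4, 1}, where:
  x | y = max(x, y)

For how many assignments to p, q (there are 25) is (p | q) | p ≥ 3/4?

value 1: 9 assignments (counts)
value 3/4: 7 assignments (counts)
value 1/2: 5 assignments
value 1/4: 3 assignments
value 0: 1 assignment
So 16 of the 25 assignments meet the threshold.

16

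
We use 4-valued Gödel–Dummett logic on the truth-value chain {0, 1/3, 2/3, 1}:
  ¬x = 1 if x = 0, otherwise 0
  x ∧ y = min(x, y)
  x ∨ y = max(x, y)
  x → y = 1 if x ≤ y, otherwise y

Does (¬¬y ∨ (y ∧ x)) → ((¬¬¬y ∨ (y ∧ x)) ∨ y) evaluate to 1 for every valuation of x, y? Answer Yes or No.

No

Counterexample: take x = 0, y = 1/3.
¬y = ¬1/3 = 0
¬¬y = ¬0 = 1
y ∧ x = 1/3 ∧ 0 = 0
¬¬y ∨ (y ∧ x) = 1 ∨ 0 = 1
¬y = ¬1/3 = 0
¬¬y = ¬0 = 1
¬¬¬y = ¬1 = 0
y ∧ x = 1/3 ∧ 0 = 0
¬¬¬y ∨ (y ∧ x) = 0 ∨ 0 = 0
(¬¬¬y ∨ (y ∧ x)) ∨ y = 0 ∨ 1/3 = 1/3
(¬¬y ∨ (y ∧ x)) → ((¬¬¬y ∨ (y ∧ x)) ∨ y) = 1 → 1/3 = 1/3
This gives 1/3 ≠ 1.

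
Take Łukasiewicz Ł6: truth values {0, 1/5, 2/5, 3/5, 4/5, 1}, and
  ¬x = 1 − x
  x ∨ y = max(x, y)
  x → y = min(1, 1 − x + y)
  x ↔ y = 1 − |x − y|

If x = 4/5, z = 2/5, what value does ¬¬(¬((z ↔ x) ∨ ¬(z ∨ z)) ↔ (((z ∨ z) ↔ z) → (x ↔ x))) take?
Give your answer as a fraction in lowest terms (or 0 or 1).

2/5

z ↔ x = 2/5 ↔ 4/5 = 3/5
z ∨ z = 2/5 ∨ 2/5 = 2/5
¬(z ∨ z) = ¬2/5 = 3/5
(z ↔ x) ∨ ¬(z ∨ z) = 3/5 ∨ 3/5 = 3/5
¬((z ↔ x) ∨ ¬(z ∨ z)) = ¬3/5 = 2/5
z ∨ z = 2/5 ∨ 2/5 = 2/5
(z ∨ z) ↔ z = 2/5 ↔ 2/5 = 1
x ↔ x = 4/5 ↔ 4/5 = 1
((z ∨ z) ↔ z) → (x ↔ x) = 1 → 1 = 1
¬((z ↔ x) ∨ ¬(z ∨ z)) ↔ (((z ∨ z) ↔ z) → (x ↔ x)) = 2/5 ↔ 1 = 2/5
¬(¬((z ↔ x) ∨ ¬(z ∨ z)) ↔ (((z ∨ z) ↔ z) → (x ↔ x))) = ¬2/5 = 3/5
¬¬(¬((z ↔ x) ∨ ¬(z ∨ z)) ↔ (((z ∨ z) ↔ z) → (x ↔ x))) = ¬3/5 = 2/5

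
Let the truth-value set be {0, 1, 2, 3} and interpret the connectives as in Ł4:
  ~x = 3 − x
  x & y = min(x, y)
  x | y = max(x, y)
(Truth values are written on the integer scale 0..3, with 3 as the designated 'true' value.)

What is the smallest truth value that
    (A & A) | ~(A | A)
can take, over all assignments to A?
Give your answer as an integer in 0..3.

Take A = 1:
A & A = 1 & 1 = 1
A | A = 1 | 1 = 1
~(A | A) = ~1 = 2
(A & A) | ~(A | A) = 1 | 2 = 2
No assignment yields a value below 2, so this is the minimum.

2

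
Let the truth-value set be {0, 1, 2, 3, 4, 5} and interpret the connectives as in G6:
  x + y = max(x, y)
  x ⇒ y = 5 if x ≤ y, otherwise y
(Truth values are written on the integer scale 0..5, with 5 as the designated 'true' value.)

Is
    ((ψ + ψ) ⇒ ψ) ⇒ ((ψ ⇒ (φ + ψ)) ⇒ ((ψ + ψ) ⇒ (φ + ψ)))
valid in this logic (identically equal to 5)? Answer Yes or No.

At φ = 5, ψ = 1, for instance:
ψ + ψ = 1 + 1 = 1
(ψ + ψ) ⇒ ψ = 1 ⇒ 1 = 5
φ + ψ = 5 + 1 = 5
ψ ⇒ (φ + ψ) = 1 ⇒ 5 = 5
(ψ + ψ) ⇒ (φ + ψ) = 1 ⇒ 5 = 5
(ψ ⇒ (φ + ψ)) ⇒ ((ψ + ψ) ⇒ (φ + ψ)) = 5 ⇒ 5 = 5
((ψ + ψ) ⇒ ψ) ⇒ ((ψ ⇒ (φ + ψ)) ⇒ ((ψ + ψ) ⇒ (φ + ψ))) = 5 ⇒ 5 = 5
and checking the remaining 35 assignments likewise gives ≥ 5 in every case.

Yes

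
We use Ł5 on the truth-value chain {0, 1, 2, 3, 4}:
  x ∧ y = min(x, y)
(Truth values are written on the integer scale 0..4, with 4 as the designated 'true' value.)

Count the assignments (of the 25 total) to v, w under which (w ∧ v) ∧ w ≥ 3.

4

value 4: 1 assignment (counts)
value 3: 3 assignments (counts)
value 2: 5 assignments
value 1: 7 assignments
value 0: 9 assignments
So 4 of the 25 assignments meet the threshold.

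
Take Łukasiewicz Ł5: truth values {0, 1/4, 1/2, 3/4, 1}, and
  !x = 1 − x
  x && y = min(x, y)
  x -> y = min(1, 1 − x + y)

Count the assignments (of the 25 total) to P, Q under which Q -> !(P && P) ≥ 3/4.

19

value 1: 15 assignments (counts)
value 3/4: 4 assignments (counts)
value 1/2: 3 assignments
value 1/4: 2 assignments
value 0: 1 assignment
So 19 of the 25 assignments meet the threshold.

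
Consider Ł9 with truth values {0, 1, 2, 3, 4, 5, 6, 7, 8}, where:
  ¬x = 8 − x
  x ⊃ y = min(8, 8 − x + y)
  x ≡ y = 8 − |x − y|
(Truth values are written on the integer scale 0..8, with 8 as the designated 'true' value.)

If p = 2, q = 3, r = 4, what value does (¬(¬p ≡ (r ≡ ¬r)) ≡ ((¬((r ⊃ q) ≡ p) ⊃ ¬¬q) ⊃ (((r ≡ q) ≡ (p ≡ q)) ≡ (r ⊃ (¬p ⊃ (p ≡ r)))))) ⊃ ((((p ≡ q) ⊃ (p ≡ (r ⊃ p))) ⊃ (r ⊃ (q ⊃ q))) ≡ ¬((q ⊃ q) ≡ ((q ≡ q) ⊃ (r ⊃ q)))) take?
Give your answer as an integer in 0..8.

7

¬p = ¬2 = 6
¬r = ¬4 = 4
r ≡ ¬r = 4 ≡ 4 = 8
¬p ≡ (r ≡ ¬r) = 6 ≡ 8 = 6
¬(¬p ≡ (r ≡ ¬r)) = ¬6 = 2
r ⊃ q = 4 ⊃ 3 = 7
(r ⊃ q) ≡ p = 7 ≡ 2 = 3
¬((r ⊃ q) ≡ p) = ¬3 = 5
¬q = ¬3 = 5
¬¬q = ¬5 = 3
¬((r ⊃ q) ≡ p) ⊃ ¬¬q = 5 ⊃ 3 = 6
r ≡ q = 4 ≡ 3 = 7
p ≡ q = 2 ≡ 3 = 7
(r ≡ q) ≡ (p ≡ q) = 7 ≡ 7 = 8
¬p = ¬2 = 6
p ≡ r = 2 ≡ 4 = 6
¬p ⊃ (p ≡ r) = 6 ⊃ 6 = 8
r ⊃ (¬p ⊃ (p ≡ r)) = 4 ⊃ 8 = 8
((r ≡ q) ≡ (p ≡ q)) ≡ (r ⊃ (¬p ⊃ (p ≡ r))) = 8 ≡ 8 = 8
(¬((r ⊃ q) ≡ p) ⊃ ¬¬q) ⊃ (((r ≡ q) ≡ (p ≡ q)) ≡ (r ⊃ (¬p ⊃ (p ≡ r)))) = 6 ⊃ 8 = 8
¬(¬p ≡ (r ≡ ¬r)) ≡ ((¬((r ⊃ q) ≡ p) ⊃ ¬¬q) ⊃ (((r ≡ q) ≡ (p ≡ q)) ≡ (r ⊃ (¬p ⊃ (p ≡ r))))) = 2 ≡ 8 = 2
p ≡ q = 2 ≡ 3 = 7
r ⊃ p = 4 ⊃ 2 = 6
p ≡ (r ⊃ p) = 2 ≡ 6 = 4
(p ≡ q) ⊃ (p ≡ (r ⊃ p)) = 7 ⊃ 4 = 5
q ⊃ q = 3 ⊃ 3 = 8
r ⊃ (q ⊃ q) = 4 ⊃ 8 = 8
((p ≡ q) ⊃ (p ≡ (r ⊃ p))) ⊃ (r ⊃ (q ⊃ q)) = 5 ⊃ 8 = 8
q ⊃ q = 3 ⊃ 3 = 8
q ≡ q = 3 ≡ 3 = 8
r ⊃ q = 4 ⊃ 3 = 7
(q ≡ q) ⊃ (r ⊃ q) = 8 ⊃ 7 = 7
(q ⊃ q) ≡ ((q ≡ q) ⊃ (r ⊃ q)) = 8 ≡ 7 = 7
¬((q ⊃ q) ≡ ((q ≡ q) ⊃ (r ⊃ q))) = ¬7 = 1
(((p ≡ q) ⊃ (p ≡ (r ⊃ p))) ⊃ (r ⊃ (q ⊃ q))) ≡ ¬((q ⊃ q) ≡ ((q ≡ q) ⊃ (r ⊃ q))) = 8 ≡ 1 = 1
(¬(¬p ≡ (r ≡ ¬r)) ≡ ((¬((r ⊃ q) ≡ p) ⊃ ¬¬q) ⊃ (((r ≡ q) ≡ (p ≡ q)) ≡ (r ⊃ (¬p ⊃ (p ≡ r)))))) ⊃ ((((p ≡ q) ⊃ (p ≡ (r ⊃ p))) ⊃ (r ⊃ (q ⊃ q))) ≡ ¬((q ⊃ q) ≡ ((q ≡ q) ⊃ (r ⊃ q)))) = 2 ⊃ 1 = 7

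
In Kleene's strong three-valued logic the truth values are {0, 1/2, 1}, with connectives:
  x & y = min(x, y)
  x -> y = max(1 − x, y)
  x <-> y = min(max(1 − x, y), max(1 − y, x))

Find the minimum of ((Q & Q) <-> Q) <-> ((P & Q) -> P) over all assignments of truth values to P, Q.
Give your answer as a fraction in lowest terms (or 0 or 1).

1/2

Take P = 0, Q = 1/2:
Q & Q = 1/2 & 1/2 = 1/2
(Q & Q) <-> Q = 1/2 <-> 1/2 = 1/2
P & Q = 0 & 1/2 = 0
(P & Q) -> P = 0 -> 0 = 1
((Q & Q) <-> Q) <-> ((P & Q) -> P) = 1/2 <-> 1 = 1/2
No assignment yields a value below 1/2, so this is the minimum.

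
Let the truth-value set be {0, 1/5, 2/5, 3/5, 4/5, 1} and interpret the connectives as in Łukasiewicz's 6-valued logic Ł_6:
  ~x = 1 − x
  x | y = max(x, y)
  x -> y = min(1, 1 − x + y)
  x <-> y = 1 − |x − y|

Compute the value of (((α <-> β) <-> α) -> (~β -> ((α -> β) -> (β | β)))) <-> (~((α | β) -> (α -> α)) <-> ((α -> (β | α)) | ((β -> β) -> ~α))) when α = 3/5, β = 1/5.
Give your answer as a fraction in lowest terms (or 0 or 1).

α <-> β = 3/5 <-> 1/5 = 3/5
(α <-> β) <-> α = 3/5 <-> 3/5 = 1
~β = ~1/5 = 4/5
α -> β = 3/5 -> 1/5 = 3/5
β | β = 1/5 | 1/5 = 1/5
(α -> β) -> (β | β) = 3/5 -> 1/5 = 3/5
~β -> ((α -> β) -> (β | β)) = 4/5 -> 3/5 = 4/5
((α <-> β) <-> α) -> (~β -> ((α -> β) -> (β | β))) = 1 -> 4/5 = 4/5
α | β = 3/5 | 1/5 = 3/5
α -> α = 3/5 -> 3/5 = 1
(α | β) -> (α -> α) = 3/5 -> 1 = 1
~((α | β) -> (α -> α)) = ~1 = 0
β | α = 1/5 | 3/5 = 3/5
α -> (β | α) = 3/5 -> 3/5 = 1
β -> β = 1/5 -> 1/5 = 1
~α = ~3/5 = 2/5
(β -> β) -> ~α = 1 -> 2/5 = 2/5
(α -> (β | α)) | ((β -> β) -> ~α) = 1 | 2/5 = 1
~((α | β) -> (α -> α)) <-> ((α -> (β | α)) | ((β -> β) -> ~α)) = 0 <-> 1 = 0
(((α <-> β) <-> α) -> (~β -> ((α -> β) -> (β | β)))) <-> (~((α | β) -> (α -> α)) <-> ((α -> (β | α)) | ((β -> β) -> ~α))) = 4/5 <-> 0 = 1/5

1/5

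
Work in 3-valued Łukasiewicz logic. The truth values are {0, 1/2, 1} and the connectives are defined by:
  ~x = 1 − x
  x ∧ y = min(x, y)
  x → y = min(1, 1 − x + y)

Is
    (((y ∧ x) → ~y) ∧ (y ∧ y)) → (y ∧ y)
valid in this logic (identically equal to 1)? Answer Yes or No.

x = 0, y = 0 ↦ 1
x = 0, y = 1/2 ↦ 1
x = 0, y = 1 ↦ 1
x = 1/2, y = 0 ↦ 1
x = 1/2, y = 1/2 ↦ 1
x = 1/2, y = 1 ↦ 1
x = 1, y = 0 ↦ 1
x = 1, y = 1/2 ↦ 1
x = 1, y = 1 ↦ 1
Every assignment gives a value ≥ 1.

Yes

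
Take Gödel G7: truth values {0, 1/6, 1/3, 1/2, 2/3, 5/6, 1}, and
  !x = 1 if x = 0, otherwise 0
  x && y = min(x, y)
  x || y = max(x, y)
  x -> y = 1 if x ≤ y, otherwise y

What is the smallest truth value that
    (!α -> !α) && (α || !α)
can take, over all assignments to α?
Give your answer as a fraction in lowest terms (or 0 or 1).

1/6

Take α = 1/6:
!α = !1/6 = 0
!α = !1/6 = 0
!α -> !α = 0 -> 0 = 1
!α = !1/6 = 0
α || !α = 1/6 || 0 = 1/6
(!α -> !α) && (α || !α) = 1 && 1/6 = 1/6
No assignment yields a value below 1/6, so this is the minimum.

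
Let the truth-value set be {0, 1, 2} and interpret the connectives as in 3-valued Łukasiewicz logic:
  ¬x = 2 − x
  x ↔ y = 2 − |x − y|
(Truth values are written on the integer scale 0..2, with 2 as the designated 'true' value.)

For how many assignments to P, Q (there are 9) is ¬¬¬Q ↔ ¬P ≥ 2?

3

P = 0, Q = 0 ↦ 2  ≥
P = 0, Q = 1 ↦ 1  <
P = 0, Q = 2 ↦ 0  <
P = 1, Q = 0 ↦ 1  <
P = 1, Q = 1 ↦ 2  ≥
P = 1, Q = 2 ↦ 1  <
P = 2, Q = 0 ↦ 0  <
P = 2, Q = 1 ↦ 1  <
P = 2, Q = 2 ↦ 2  ≥
So 3 of the 9 assignments meet the threshold.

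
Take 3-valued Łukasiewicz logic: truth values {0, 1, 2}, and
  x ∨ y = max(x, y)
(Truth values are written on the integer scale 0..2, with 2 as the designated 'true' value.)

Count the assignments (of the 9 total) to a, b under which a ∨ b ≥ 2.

5

a = 0, b = 0 ↦ 0  <
a = 0, b = 1 ↦ 1  <
a = 0, b = 2 ↦ 2  ≥
a = 1, b = 0 ↦ 1  <
a = 1, b = 1 ↦ 1  <
a = 1, b = 2 ↦ 2  ≥
a = 2, b = 0 ↦ 2  ≥
a = 2, b = 1 ↦ 2  ≥
a = 2, b = 2 ↦ 2  ≥
So 5 of the 9 assignments meet the threshold.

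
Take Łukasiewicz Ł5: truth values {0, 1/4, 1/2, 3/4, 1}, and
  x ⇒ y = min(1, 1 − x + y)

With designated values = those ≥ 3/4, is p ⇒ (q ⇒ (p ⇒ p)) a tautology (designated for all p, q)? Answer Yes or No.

Yes

At p = 0, q = 1/2, for instance:
p ⇒ p = 0 ⇒ 0 = 1
q ⇒ (p ⇒ p) = 1/2 ⇒ 1 = 1
p ⇒ (q ⇒ (p ⇒ p)) = 0 ⇒ 1 = 1
and checking the remaining 24 assignments likewise gives ≥ 3/4 in every case.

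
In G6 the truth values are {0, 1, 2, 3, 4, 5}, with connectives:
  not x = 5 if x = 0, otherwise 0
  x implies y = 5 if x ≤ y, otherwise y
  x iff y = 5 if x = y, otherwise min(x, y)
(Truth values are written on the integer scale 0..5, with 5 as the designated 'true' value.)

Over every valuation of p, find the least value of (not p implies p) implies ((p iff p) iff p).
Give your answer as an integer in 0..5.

1

Take p = 1:
not p = not 1 = 0
not p implies p = 0 implies 1 = 5
p iff p = 1 iff 1 = 5
(p iff p) iff p = 5 iff 1 = 1
(not p implies p) implies ((p iff p) iff p) = 5 implies 1 = 1
No assignment yields a value below 1, so this is the minimum.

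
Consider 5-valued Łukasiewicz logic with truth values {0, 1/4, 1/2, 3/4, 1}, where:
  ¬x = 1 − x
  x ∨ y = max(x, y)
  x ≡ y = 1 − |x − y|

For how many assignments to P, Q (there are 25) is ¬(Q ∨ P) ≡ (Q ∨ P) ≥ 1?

value 1: 5 assignments (counts)
value 1/2: 10 assignments
value 0: 10 assignments
So 5 of the 25 assignments meet the threshold.

5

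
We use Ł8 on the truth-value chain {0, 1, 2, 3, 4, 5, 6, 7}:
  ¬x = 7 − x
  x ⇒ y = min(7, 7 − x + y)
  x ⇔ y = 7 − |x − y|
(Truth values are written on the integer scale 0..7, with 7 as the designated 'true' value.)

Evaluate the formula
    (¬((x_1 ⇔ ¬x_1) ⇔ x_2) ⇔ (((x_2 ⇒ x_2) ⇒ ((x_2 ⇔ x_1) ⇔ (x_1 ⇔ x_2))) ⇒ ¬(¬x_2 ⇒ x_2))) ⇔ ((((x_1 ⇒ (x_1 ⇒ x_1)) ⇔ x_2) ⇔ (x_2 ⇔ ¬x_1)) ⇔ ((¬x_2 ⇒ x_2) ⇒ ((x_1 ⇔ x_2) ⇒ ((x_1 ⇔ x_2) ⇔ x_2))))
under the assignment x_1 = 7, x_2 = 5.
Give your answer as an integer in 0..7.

5

¬x_1 = ¬7 = 0
x_1 ⇔ ¬x_1 = 7 ⇔ 0 = 0
(x_1 ⇔ ¬x_1) ⇔ x_2 = 0 ⇔ 5 = 2
¬((x_1 ⇔ ¬x_1) ⇔ x_2) = ¬2 = 5
x_2 ⇒ x_2 = 5 ⇒ 5 = 7
x_2 ⇔ x_1 = 5 ⇔ 7 = 5
x_1 ⇔ x_2 = 7 ⇔ 5 = 5
(x_2 ⇔ x_1) ⇔ (x_1 ⇔ x_2) = 5 ⇔ 5 = 7
(x_2 ⇒ x_2) ⇒ ((x_2 ⇔ x_1) ⇔ (x_1 ⇔ x_2)) = 7 ⇒ 7 = 7
¬x_2 = ¬5 = 2
¬x_2 ⇒ x_2 = 2 ⇒ 5 = 7
¬(¬x_2 ⇒ x_2) = ¬7 = 0
((x_2 ⇒ x_2) ⇒ ((x_2 ⇔ x_1) ⇔ (x_1 ⇔ x_2))) ⇒ ¬(¬x_2 ⇒ x_2) = 7 ⇒ 0 = 0
¬((x_1 ⇔ ¬x_1) ⇔ x_2) ⇔ (((x_2 ⇒ x_2) ⇒ ((x_2 ⇔ x_1) ⇔ (x_1 ⇔ x_2))) ⇒ ¬(¬x_2 ⇒ x_2)) = 5 ⇔ 0 = 2
x_1 ⇒ x_1 = 7 ⇒ 7 = 7
x_1 ⇒ (x_1 ⇒ x_1) = 7 ⇒ 7 = 7
(x_1 ⇒ (x_1 ⇒ x_1)) ⇔ x_2 = 7 ⇔ 5 = 5
¬x_1 = ¬7 = 0
x_2 ⇔ ¬x_1 = 5 ⇔ 0 = 2
((x_1 ⇒ (x_1 ⇒ x_1)) ⇔ x_2) ⇔ (x_2 ⇔ ¬x_1) = 5 ⇔ 2 = 4
¬x_2 = ¬5 = 2
¬x_2 ⇒ x_2 = 2 ⇒ 5 = 7
x_1 ⇔ x_2 = 7 ⇔ 5 = 5
x_1 ⇔ x_2 = 7 ⇔ 5 = 5
(x_1 ⇔ x_2) ⇔ x_2 = 5 ⇔ 5 = 7
(x_1 ⇔ x_2) ⇒ ((x_1 ⇔ x_2) ⇔ x_2) = 5 ⇒ 7 = 7
(¬x_2 ⇒ x_2) ⇒ ((x_1 ⇔ x_2) ⇒ ((x_1 ⇔ x_2) ⇔ x_2)) = 7 ⇒ 7 = 7
(((x_1 ⇒ (x_1 ⇒ x_1)) ⇔ x_2) ⇔ (x_2 ⇔ ¬x_1)) ⇔ ((¬x_2 ⇒ x_2) ⇒ ((x_1 ⇔ x_2) ⇒ ((x_1 ⇔ x_2) ⇔ x_2))) = 4 ⇔ 7 = 4
(¬((x_1 ⇔ ¬x_1) ⇔ x_2) ⇔ (((x_2 ⇒ x_2) ⇒ ((x_2 ⇔ x_1) ⇔ (x_1 ⇔ x_2))) ⇒ ¬(¬x_2 ⇒ x_2))) ⇔ ((((x_1 ⇒ (x_1 ⇒ x_1)) ⇔ x_2) ⇔ (x_2 ⇔ ¬x_1)) ⇔ ((¬x_2 ⇒ x_2) ⇒ ((x_1 ⇔ x_2) ⇒ ((x_1 ⇔ x_2) ⇔ x_2)))) = 2 ⇔ 4 = 5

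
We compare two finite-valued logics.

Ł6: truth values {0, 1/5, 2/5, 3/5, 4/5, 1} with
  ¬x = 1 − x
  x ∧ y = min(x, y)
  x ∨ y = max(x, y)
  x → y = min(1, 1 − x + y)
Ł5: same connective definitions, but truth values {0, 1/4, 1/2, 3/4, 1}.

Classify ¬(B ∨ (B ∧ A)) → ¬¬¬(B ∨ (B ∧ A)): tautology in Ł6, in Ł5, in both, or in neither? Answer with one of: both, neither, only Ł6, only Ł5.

In Ł6: every assignment gives 1 — tautology.
In Ł5: every assignment gives 1 — tautology.

both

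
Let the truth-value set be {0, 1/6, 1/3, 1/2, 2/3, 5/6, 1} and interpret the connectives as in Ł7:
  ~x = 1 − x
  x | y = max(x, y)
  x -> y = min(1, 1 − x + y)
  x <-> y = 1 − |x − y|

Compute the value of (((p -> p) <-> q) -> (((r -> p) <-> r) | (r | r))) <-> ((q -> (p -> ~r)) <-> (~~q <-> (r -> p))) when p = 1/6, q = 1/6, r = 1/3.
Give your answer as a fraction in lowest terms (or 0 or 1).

p -> p = 1/6 -> 1/6 = 1
(p -> p) <-> q = 1 <-> 1/6 = 1/6
r -> p = 1/3 -> 1/6 = 5/6
(r -> p) <-> r = 5/6 <-> 1/3 = 1/2
r | r = 1/3 | 1/3 = 1/3
((r -> p) <-> r) | (r | r) = 1/2 | 1/3 = 1/2
((p -> p) <-> q) -> (((r -> p) <-> r) | (r | r)) = 1/6 -> 1/2 = 1
~r = ~1/3 = 2/3
p -> ~r = 1/6 -> 2/3 = 1
q -> (p -> ~r) = 1/6 -> 1 = 1
~q = ~1/6 = 5/6
~~q = ~5/6 = 1/6
r -> p = 1/3 -> 1/6 = 5/6
~~q <-> (r -> p) = 1/6 <-> 5/6 = 1/3
(q -> (p -> ~r)) <-> (~~q <-> (r -> p)) = 1 <-> 1/3 = 1/3
(((p -> p) <-> q) -> (((r -> p) <-> r) | (r | r))) <-> ((q -> (p -> ~r)) <-> (~~q <-> (r -> p))) = 1 <-> 1/3 = 1/3

1/3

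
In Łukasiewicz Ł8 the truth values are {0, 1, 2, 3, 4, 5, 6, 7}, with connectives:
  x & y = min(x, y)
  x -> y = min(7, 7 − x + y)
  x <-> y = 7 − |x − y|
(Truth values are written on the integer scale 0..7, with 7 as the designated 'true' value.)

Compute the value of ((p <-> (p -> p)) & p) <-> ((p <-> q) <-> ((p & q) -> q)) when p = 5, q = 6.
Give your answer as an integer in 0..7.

p -> p = 5 -> 5 = 7
p <-> (p -> p) = 5 <-> 7 = 5
(p <-> (p -> p)) & p = 5 & 5 = 5
p <-> q = 5 <-> 6 = 6
p & q = 5 & 6 = 5
(p & q) -> q = 5 -> 6 = 7
(p <-> q) <-> ((p & q) -> q) = 6 <-> 7 = 6
((p <-> (p -> p)) & p) <-> ((p <-> q) <-> ((p & q) -> q)) = 5 <-> 6 = 6

6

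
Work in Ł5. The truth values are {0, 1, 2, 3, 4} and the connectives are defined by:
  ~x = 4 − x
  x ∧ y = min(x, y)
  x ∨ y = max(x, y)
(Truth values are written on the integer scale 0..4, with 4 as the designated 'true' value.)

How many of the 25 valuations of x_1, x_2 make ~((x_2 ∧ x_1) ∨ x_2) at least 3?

10

value 4: 5 assignments (counts)
value 3: 5 assignments (counts)
value 2: 5 assignments
value 1: 5 assignments
value 0: 5 assignments
So 10 of the 25 assignments meet the threshold.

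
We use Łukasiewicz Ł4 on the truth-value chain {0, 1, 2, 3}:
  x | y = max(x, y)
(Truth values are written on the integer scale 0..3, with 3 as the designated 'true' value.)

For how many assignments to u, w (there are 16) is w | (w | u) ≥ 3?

u = 0, w = 0 ↦ 0  <
u = 0, w = 1 ↦ 1  <
u = 0, w = 2 ↦ 2  <
u = 0, w = 3 ↦ 3  ≥
u = 1, w = 0 ↦ 1  <
u = 1, w = 1 ↦ 1  <
u = 1, w = 2 ↦ 2  <
u = 1, w = 3 ↦ 3  ≥
u = 2, w = 0 ↦ 2  <
u = 2, w = 1 ↦ 2  <
u = 2, w = 2 ↦ 2  <
u = 2, w = 3 ↦ 3  ≥
u = 3, w = 0 ↦ 3  ≥
u = 3, w = 1 ↦ 3  ≥
u = 3, w = 2 ↦ 3  ≥
u = 3, w = 3 ↦ 3  ≥
So 7 of the 16 assignments meet the threshold.

7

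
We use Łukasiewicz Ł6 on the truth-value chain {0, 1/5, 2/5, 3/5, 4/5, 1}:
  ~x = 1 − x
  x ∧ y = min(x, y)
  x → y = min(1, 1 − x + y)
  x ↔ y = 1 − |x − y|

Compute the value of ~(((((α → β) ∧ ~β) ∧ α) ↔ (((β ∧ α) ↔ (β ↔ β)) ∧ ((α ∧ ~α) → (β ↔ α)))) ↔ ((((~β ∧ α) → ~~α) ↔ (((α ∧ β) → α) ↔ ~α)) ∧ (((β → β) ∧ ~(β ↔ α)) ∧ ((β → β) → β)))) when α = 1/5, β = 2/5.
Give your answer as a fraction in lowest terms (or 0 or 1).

4/5

α → β = 1/5 → 2/5 = 1
~β = ~2/5 = 3/5
(α → β) ∧ ~β = 1 ∧ 3/5 = 3/5
((α → β) ∧ ~β) ∧ α = 3/5 ∧ 1/5 = 1/5
β ∧ α = 2/5 ∧ 1/5 = 1/5
β ↔ β = 2/5 ↔ 2/5 = 1
(β ∧ α) ↔ (β ↔ β) = 1/5 ↔ 1 = 1/5
~α = ~1/5 = 4/5
α ∧ ~α = 1/5 ∧ 4/5 = 1/5
β ↔ α = 2/5 ↔ 1/5 = 4/5
(α ∧ ~α) → (β ↔ α) = 1/5 → 4/5 = 1
((β ∧ α) ↔ (β ↔ β)) ∧ ((α ∧ ~α) → (β ↔ α)) = 1/5 ∧ 1 = 1/5
(((α → β) ∧ ~β) ∧ α) ↔ (((β ∧ α) ↔ (β ↔ β)) ∧ ((α ∧ ~α) → (β ↔ α))) = 1/5 ↔ 1/5 = 1
~β = ~2/5 = 3/5
~β ∧ α = 3/5 ∧ 1/5 = 1/5
~α = ~1/5 = 4/5
~~α = ~4/5 = 1/5
(~β ∧ α) → ~~α = 1/5 → 1/5 = 1
α ∧ β = 1/5 ∧ 2/5 = 1/5
(α ∧ β) → α = 1/5 → 1/5 = 1
~α = ~1/5 = 4/5
((α ∧ β) → α) ↔ ~α = 1 ↔ 4/5 = 4/5
((~β ∧ α) → ~~α) ↔ (((α ∧ β) → α) ↔ ~α) = 1 ↔ 4/5 = 4/5
β → β = 2/5 → 2/5 = 1
β ↔ α = 2/5 ↔ 1/5 = 4/5
~(β ↔ α) = ~4/5 = 1/5
(β → β) ∧ ~(β ↔ α) = 1 ∧ 1/5 = 1/5
β → β = 2/5 → 2/5 = 1
(β → β) → β = 1 → 2/5 = 2/5
((β → β) ∧ ~(β ↔ α)) ∧ ((β → β) → β) = 1/5 ∧ 2/5 = 1/5
(((~β ∧ α) → ~~α) ↔ (((α ∧ β) → α) ↔ ~α)) ∧ (((β → β) ∧ ~(β ↔ α)) ∧ ((β → β) → β)) = 4/5 ∧ 1/5 = 1/5
((((α → β) ∧ ~β) ∧ α) ↔ (((β ∧ α) ↔ (β ↔ β)) ∧ ((α ∧ ~α) → (β ↔ α)))) ↔ ((((~β ∧ α) → ~~α) ↔ (((α ∧ β) → α) ↔ ~α)) ∧ (((β → β) ∧ ~(β ↔ α)) ∧ ((β → β) → β))) = 1 ↔ 1/5 = 1/5
~(((((α → β) ∧ ~β) ∧ α) ↔ (((β ∧ α) ↔ (β ↔ β)) ∧ ((α ∧ ~α) → (β ↔ α)))) ↔ ((((~β ∧ α) → ~~α) ↔ (((α ∧ β) → α) ↔ ~α)) ∧ (((β → β) ∧ ~(β ↔ α)) ∧ ((β → β) → β)))) = ~1/5 = 4/5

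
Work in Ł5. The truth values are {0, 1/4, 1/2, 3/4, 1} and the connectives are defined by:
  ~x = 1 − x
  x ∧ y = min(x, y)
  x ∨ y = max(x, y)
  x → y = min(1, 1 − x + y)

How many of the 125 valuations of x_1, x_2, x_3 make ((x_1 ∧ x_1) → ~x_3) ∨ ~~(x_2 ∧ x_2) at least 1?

value 1: 85 assignments (counts)
value 3/4: 22 assignments
value 1/2: 12 assignments
value 1/4: 5 assignments
value 0: 1 assignment
So 85 of the 125 assignments meet the threshold.

85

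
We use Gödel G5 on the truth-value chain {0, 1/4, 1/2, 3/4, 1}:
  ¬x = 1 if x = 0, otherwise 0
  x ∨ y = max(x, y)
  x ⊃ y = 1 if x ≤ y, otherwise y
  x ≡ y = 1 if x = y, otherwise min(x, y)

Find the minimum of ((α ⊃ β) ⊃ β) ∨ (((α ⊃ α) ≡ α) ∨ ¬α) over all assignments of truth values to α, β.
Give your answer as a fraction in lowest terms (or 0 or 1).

1/4

Take α = 1/4, β = 1/4:
α ⊃ β = 1/4 ⊃ 1/4 = 1
(α ⊃ β) ⊃ β = 1 ⊃ 1/4 = 1/4
α ⊃ α = 1/4 ⊃ 1/4 = 1
(α ⊃ α) ≡ α = 1 ≡ 1/4 = 1/4
¬α = ¬1/4 = 0
((α ⊃ α) ≡ α) ∨ ¬α = 1/4 ∨ 0 = 1/4
((α ⊃ β) ⊃ β) ∨ (((α ⊃ α) ≡ α) ∨ ¬α) = 1/4 ∨ 1/4 = 1/4
No assignment yields a value below 1/4, so this is the minimum.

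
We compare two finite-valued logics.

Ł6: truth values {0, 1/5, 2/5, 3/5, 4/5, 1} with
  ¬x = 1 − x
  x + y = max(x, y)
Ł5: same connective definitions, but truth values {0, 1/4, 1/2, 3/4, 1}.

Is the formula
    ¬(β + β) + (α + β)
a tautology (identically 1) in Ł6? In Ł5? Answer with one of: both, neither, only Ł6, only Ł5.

neither

In Ł6: at α = 0, β = 1/5 the value is 4/5 — not a tautology.
In Ł5: at α = 0, β = 1/4 the value is 3/4 — not a tautology.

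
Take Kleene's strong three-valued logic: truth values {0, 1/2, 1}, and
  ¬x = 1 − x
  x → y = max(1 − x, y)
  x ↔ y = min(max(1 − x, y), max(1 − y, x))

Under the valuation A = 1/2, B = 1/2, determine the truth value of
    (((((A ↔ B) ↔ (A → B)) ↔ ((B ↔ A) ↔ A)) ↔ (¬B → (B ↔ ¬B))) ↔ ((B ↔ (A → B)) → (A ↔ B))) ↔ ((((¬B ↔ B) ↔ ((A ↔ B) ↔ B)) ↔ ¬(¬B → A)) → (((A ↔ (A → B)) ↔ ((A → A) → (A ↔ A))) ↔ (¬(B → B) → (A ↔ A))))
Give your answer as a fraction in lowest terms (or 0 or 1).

1/2

A ↔ B = 1/2 ↔ 1/2 = 1/2
A → B = 1/2 → 1/2 = 1/2
(A ↔ B) ↔ (A → B) = 1/2 ↔ 1/2 = 1/2
B ↔ A = 1/2 ↔ 1/2 = 1/2
(B ↔ A) ↔ A = 1/2 ↔ 1/2 = 1/2
((A ↔ B) ↔ (A → B)) ↔ ((B ↔ A) ↔ A) = 1/2 ↔ 1/2 = 1/2
¬B = ¬1/2 = 1/2
¬B = ¬1/2 = 1/2
B ↔ ¬B = 1/2 ↔ 1/2 = 1/2
¬B → (B ↔ ¬B) = 1/2 → 1/2 = 1/2
(((A ↔ B) ↔ (A → B)) ↔ ((B ↔ A) ↔ A)) ↔ (¬B → (B ↔ ¬B)) = 1/2 ↔ 1/2 = 1/2
A → B = 1/2 → 1/2 = 1/2
B ↔ (A → B) = 1/2 ↔ 1/2 = 1/2
A ↔ B = 1/2 ↔ 1/2 = 1/2
(B ↔ (A → B)) → (A ↔ B) = 1/2 → 1/2 = 1/2
((((A ↔ B) ↔ (A → B)) ↔ ((B ↔ A) ↔ A)) ↔ (¬B → (B ↔ ¬B))) ↔ ((B ↔ (A → B)) → (A ↔ B)) = 1/2 ↔ 1/2 = 1/2
¬B = ¬1/2 = 1/2
¬B ↔ B = 1/2 ↔ 1/2 = 1/2
A ↔ B = 1/2 ↔ 1/2 = 1/2
(A ↔ B) ↔ B = 1/2 ↔ 1/2 = 1/2
(¬B ↔ B) ↔ ((A ↔ B) ↔ B) = 1/2 ↔ 1/2 = 1/2
¬B = ¬1/2 = 1/2
¬B → A = 1/2 → 1/2 = 1/2
¬(¬B → A) = ¬1/2 = 1/2
((¬B ↔ B) ↔ ((A ↔ B) ↔ B)) ↔ ¬(¬B → A) = 1/2 ↔ 1/2 = 1/2
A → B = 1/2 → 1/2 = 1/2
A ↔ (A → B) = 1/2 ↔ 1/2 = 1/2
A → A = 1/2 → 1/2 = 1/2
A ↔ A = 1/2 ↔ 1/2 = 1/2
(A → A) → (A ↔ A) = 1/2 → 1/2 = 1/2
(A ↔ (A → B)) ↔ ((A → A) → (A ↔ A)) = 1/2 ↔ 1/2 = 1/2
B → B = 1/2 → 1/2 = 1/2
¬(B → B) = ¬1/2 = 1/2
A ↔ A = 1/2 ↔ 1/2 = 1/2
¬(B → B) → (A ↔ A) = 1/2 → 1/2 = 1/2
((A ↔ (A → B)) ↔ ((A → A) → (A ↔ A))) ↔ (¬(B → B) → (A ↔ A)) = 1/2 ↔ 1/2 = 1/2
(((¬B ↔ B) ↔ ((A ↔ B) ↔ B)) ↔ ¬(¬B → A)) → (((A ↔ (A → B)) ↔ ((A → A) → (A ↔ A))) ↔ (¬(B → B) → (A ↔ A))) = 1/2 → 1/2 = 1/2
(((((A ↔ B) ↔ (A → B)) ↔ ((B ↔ A) ↔ A)) ↔ (¬B → (B ↔ ¬B))) ↔ ((B ↔ (A → B)) → (A ↔ B))) ↔ ((((¬B ↔ B) ↔ ((A ↔ B) ↔ B)) ↔ ¬(¬B → A)) → (((A ↔ (A → B)) ↔ ((A → A) → (A ↔ A))) ↔ (¬(B → B) → (A ↔ A)))) = 1/2 ↔ 1/2 = 1/2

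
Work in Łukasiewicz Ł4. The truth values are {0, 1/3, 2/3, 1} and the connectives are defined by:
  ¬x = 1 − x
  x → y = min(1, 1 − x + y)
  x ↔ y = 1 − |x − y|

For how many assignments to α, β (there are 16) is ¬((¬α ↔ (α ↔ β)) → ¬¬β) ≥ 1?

4

α = 0, β = 0 ↦ 1  ≥
α = 0, β = 1/3 ↦ 1/3  <
α = 0, β = 2/3 ↦ 0  <
α = 0, β = 1 ↦ 0  <
α = 1/3, β = 0 ↦ 1  ≥
α = 1/3, β = 1/3 ↦ 1/3  <
α = 1/3, β = 2/3 ↦ 1/3  <
α = 1/3, β = 1 ↦ 0  <
α = 2/3, β = 0 ↦ 1  ≥
α = 2/3, β = 1/3 ↦ 1/3  <
α = 2/3, β = 2/3 ↦ 0  <
α = 2/3, β = 1 ↦ 0  <
α = 1, β = 0 ↦ 1  ≥
α = 1, β = 1/3 ↦ 1/3  <
α = 1, β = 2/3 ↦ 0  <
α = 1, β = 1 ↦ 0  <
So 4 of the 16 assignments meet the threshold.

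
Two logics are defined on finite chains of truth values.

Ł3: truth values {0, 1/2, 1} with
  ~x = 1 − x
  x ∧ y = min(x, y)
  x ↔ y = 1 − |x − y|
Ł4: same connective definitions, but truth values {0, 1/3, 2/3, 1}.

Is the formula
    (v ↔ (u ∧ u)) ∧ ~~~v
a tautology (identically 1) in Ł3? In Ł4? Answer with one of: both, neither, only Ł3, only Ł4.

neither

In Ł3: at u = 0, v = 1/2 the value is 1/2 — not a tautology.
In Ł4: at u = 0, v = 1/3 the value is 2/3 — not a tautology.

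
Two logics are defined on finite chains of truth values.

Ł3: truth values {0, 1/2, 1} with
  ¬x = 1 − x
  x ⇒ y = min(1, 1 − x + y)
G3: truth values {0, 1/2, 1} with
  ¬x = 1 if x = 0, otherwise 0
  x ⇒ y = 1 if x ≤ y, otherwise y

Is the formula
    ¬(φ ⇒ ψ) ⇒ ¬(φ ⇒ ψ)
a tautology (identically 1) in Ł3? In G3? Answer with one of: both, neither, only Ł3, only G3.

both

In Ł3: every assignment gives 1 — tautology.
In G3: every assignment gives 1 — tautology.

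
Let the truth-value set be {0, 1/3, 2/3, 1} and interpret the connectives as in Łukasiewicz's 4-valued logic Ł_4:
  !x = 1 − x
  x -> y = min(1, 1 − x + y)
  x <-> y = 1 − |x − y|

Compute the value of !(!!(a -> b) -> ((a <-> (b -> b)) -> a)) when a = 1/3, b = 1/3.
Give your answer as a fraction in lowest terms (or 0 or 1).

a -> b = 1/3 -> 1/3 = 1
!(a -> b) = !1 = 0
!!(a -> b) = !0 = 1
b -> b = 1/3 -> 1/3 = 1
a <-> (b -> b) = 1/3 <-> 1 = 1/3
(a <-> (b -> b)) -> a = 1/3 -> 1/3 = 1
!!(a -> b) -> ((a <-> (b -> b)) -> a) = 1 -> 1 = 1
!(!!(a -> b) -> ((a <-> (b -> b)) -> a)) = !1 = 0

0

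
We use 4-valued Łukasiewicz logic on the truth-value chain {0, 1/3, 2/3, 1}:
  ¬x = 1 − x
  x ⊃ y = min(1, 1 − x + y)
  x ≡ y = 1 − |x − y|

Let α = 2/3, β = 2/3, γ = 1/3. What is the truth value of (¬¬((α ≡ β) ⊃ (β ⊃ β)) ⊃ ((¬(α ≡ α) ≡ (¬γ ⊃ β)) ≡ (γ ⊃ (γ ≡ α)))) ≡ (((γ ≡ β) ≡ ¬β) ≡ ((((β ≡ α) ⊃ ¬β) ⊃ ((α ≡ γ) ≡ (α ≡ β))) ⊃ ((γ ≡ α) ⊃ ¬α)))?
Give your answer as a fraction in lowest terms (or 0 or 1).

0

α ≡ β = 2/3 ≡ 2/3 = 1
β ⊃ β = 2/3 ⊃ 2/3 = 1
(α ≡ β) ⊃ (β ⊃ β) = 1 ⊃ 1 = 1
¬((α ≡ β) ⊃ (β ⊃ β)) = ¬1 = 0
¬¬((α ≡ β) ⊃ (β ⊃ β)) = ¬0 = 1
α ≡ α = 2/3 ≡ 2/3 = 1
¬(α ≡ α) = ¬1 = 0
¬γ = ¬1/3 = 2/3
¬γ ⊃ β = 2/3 ⊃ 2/3 = 1
¬(α ≡ α) ≡ (¬γ ⊃ β) = 0 ≡ 1 = 0
γ ≡ α = 1/3 ≡ 2/3 = 2/3
γ ⊃ (γ ≡ α) = 1/3 ⊃ 2/3 = 1
(¬(α ≡ α) ≡ (¬γ ⊃ β)) ≡ (γ ⊃ (γ ≡ α)) = 0 ≡ 1 = 0
¬¬((α ≡ β) ⊃ (β ⊃ β)) ⊃ ((¬(α ≡ α) ≡ (¬γ ⊃ β)) ≡ (γ ⊃ (γ ≡ α))) = 1 ⊃ 0 = 0
γ ≡ β = 1/3 ≡ 2/3 = 2/3
¬β = ¬2/3 = 1/3
(γ ≡ β) ≡ ¬β = 2/3 ≡ 1/3 = 2/3
β ≡ α = 2/3 ≡ 2/3 = 1
¬β = ¬2/3 = 1/3
(β ≡ α) ⊃ ¬β = 1 ⊃ 1/3 = 1/3
α ≡ γ = 2/3 ≡ 1/3 = 2/3
α ≡ β = 2/3 ≡ 2/3 = 1
(α ≡ γ) ≡ (α ≡ β) = 2/3 ≡ 1 = 2/3
((β ≡ α) ⊃ ¬β) ⊃ ((α ≡ γ) ≡ (α ≡ β)) = 1/3 ⊃ 2/3 = 1
γ ≡ α = 1/3 ≡ 2/3 = 2/3
¬α = ¬2/3 = 1/3
(γ ≡ α) ⊃ ¬α = 2/3 ⊃ 1/3 = 2/3
(((β ≡ α) ⊃ ¬β) ⊃ ((α ≡ γ) ≡ (α ≡ β))) ⊃ ((γ ≡ α) ⊃ ¬α) = 1 ⊃ 2/3 = 2/3
((γ ≡ β) ≡ ¬β) ≡ ((((β ≡ α) ⊃ ¬β) ⊃ ((α ≡ γ) ≡ (α ≡ β))) ⊃ ((γ ≡ α) ⊃ ¬α)) = 2/3 ≡ 2/3 = 1
(¬¬((α ≡ β) ⊃ (β ⊃ β)) ⊃ ((¬(α ≡ α) ≡ (¬γ ⊃ β)) ≡ (γ ⊃ (γ ≡ α)))) ≡ (((γ ≡ β) ≡ ¬β) ≡ ((((β ≡ α) ⊃ ¬β) ⊃ ((α ≡ γ) ≡ (α ≡ β))) ⊃ ((γ ≡ α) ⊃ ¬α))) = 0 ≡ 1 = 0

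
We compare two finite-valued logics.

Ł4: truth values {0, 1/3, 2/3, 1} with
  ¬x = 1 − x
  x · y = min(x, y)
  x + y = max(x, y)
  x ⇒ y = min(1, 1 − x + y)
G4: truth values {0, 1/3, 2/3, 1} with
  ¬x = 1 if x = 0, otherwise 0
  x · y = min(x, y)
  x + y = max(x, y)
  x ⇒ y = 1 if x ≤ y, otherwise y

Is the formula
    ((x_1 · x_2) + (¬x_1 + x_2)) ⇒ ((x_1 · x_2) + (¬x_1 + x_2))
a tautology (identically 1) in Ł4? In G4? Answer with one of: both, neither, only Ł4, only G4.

In Ł4: every assignment gives 1 — tautology.
In G4: every assignment gives 1 — tautology.

both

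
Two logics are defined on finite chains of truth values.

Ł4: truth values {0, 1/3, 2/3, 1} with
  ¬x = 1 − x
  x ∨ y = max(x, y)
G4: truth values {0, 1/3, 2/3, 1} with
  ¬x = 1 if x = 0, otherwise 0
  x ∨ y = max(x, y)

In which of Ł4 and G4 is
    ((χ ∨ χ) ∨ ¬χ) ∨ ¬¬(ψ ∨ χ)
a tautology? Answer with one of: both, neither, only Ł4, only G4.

only G4

In Ł4: at ψ = 0, χ = 1/3 the value is 2/3 — not a tautology.
In G4: every assignment gives 1 — tautology.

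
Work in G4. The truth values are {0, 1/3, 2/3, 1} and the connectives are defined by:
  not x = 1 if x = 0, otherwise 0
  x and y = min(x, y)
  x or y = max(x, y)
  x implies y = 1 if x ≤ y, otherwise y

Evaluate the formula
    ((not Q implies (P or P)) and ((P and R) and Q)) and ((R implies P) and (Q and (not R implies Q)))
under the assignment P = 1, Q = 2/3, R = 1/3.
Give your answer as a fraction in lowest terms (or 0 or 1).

not Q = not 2/3 = 0
P or P = 1 or 1 = 1
not Q implies (P or P) = 0 implies 1 = 1
P and R = 1 and 1/3 = 1/3
(P and R) and Q = 1/3 and 2/3 = 1/3
(not Q implies (P or P)) and ((P and R) and Q) = 1 and 1/3 = 1/3
R implies P = 1/3 implies 1 = 1
not R = not 1/3 = 0
not R implies Q = 0 implies 2/3 = 1
Q and (not R implies Q) = 2/3 and 1 = 2/3
(R implies P) and (Q and (not R implies Q)) = 1 and 2/3 = 2/3
((not Q implies (P or P)) and ((P and R) and Q)) and ((R implies P) and (Q and (not R implies Q))) = 1/3 and 2/3 = 1/3

1/3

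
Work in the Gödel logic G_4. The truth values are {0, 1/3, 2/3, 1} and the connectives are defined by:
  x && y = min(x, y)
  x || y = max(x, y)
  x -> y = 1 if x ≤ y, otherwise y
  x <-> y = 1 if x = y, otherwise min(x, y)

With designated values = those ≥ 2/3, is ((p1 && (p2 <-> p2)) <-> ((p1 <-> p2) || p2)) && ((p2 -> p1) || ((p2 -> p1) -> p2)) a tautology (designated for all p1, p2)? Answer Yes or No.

No

Counterexample: take p1 = 0, p2 = 0.
p2 <-> p2 = 0 <-> 0 = 1
p1 && (p2 <-> p2) = 0 && 1 = 0
p1 <-> p2 = 0 <-> 0 = 1
(p1 <-> p2) || p2 = 1 || 0 = 1
(p1 && (p2 <-> p2)) <-> ((p1 <-> p2) || p2) = 0 <-> 1 = 0
p2 -> p1 = 0 -> 0 = 1
p2 -> p1 = 0 -> 0 = 1
(p2 -> p1) -> p2 = 1 -> 0 = 0
(p2 -> p1) || ((p2 -> p1) -> p2) = 1 || 0 = 1
((p1 && (p2 <-> p2)) <-> ((p1 <-> p2) || p2)) && ((p2 -> p1) || ((p2 -> p1) -> p2)) = 0 && 1 = 0
This gives 0, which is below 2/3.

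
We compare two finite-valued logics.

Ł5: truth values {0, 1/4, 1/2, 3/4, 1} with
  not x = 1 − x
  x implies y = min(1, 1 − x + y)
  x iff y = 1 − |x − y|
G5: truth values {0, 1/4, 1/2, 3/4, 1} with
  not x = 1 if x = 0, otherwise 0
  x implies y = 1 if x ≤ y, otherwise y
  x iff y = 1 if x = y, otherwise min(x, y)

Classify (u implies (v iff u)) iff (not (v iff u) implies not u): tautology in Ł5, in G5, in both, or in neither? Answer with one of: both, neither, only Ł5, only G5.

In Ł5: every assignment gives 1 — tautology.
In G5: at u = 1/2, v = 1/4 the value is 1/4 — not a tautology.

only Ł5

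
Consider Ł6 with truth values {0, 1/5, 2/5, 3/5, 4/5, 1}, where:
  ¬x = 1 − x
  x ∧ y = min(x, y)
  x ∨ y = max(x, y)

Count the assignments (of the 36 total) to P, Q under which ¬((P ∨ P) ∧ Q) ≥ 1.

11

value 1: 11 assignments (counts)
value 4/5: 9 assignments
value 3/5: 7 assignments
value 2/5: 5 assignments
value 1/5: 3 assignments
value 0: 1 assignment
So 11 of the 36 assignments meet the threshold.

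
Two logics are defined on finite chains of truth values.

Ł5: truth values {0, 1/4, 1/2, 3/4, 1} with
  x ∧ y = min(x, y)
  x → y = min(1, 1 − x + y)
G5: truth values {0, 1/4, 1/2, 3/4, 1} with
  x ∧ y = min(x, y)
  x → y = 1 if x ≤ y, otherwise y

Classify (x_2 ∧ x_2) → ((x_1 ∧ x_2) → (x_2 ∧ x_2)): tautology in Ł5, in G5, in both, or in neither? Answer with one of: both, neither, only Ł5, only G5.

In Ł5: every assignment gives 1 — tautology.
In G5: every assignment gives 1 — tautology.

both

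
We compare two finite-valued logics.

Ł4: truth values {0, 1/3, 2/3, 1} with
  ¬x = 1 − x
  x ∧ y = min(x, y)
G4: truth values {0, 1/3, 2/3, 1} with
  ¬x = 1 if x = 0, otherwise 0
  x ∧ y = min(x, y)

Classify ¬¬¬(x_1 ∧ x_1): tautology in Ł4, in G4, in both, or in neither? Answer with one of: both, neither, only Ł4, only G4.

In Ł4: at x_1 = 1/3 the value is 2/3 — not a tautology.
In G4: at x_1 = 1/3 the value is 0 — not a tautology.

neither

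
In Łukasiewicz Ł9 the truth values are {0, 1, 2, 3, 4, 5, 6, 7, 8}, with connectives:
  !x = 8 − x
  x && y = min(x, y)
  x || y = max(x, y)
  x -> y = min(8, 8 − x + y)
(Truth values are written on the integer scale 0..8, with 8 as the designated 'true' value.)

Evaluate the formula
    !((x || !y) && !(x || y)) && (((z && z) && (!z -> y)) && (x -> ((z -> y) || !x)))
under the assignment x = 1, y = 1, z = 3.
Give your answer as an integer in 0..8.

!y = !1 = 7
x || !y = 1 || 7 = 7
x || y = 1 || 1 = 1
!(x || y) = !1 = 7
(x || !y) && !(x || y) = 7 && 7 = 7
!((x || !y) && !(x || y)) = !7 = 1
z && z = 3 && 3 = 3
!z = !3 = 5
!z -> y = 5 -> 1 = 4
(z && z) && (!z -> y) = 3 && 4 = 3
z -> y = 3 -> 1 = 6
!x = !1 = 7
(z -> y) || !x = 6 || 7 = 7
x -> ((z -> y) || !x) = 1 -> 7 = 8
((z && z) && (!z -> y)) && (x -> ((z -> y) || !x)) = 3 && 8 = 3
!((x || !y) && !(x || y)) && (((z && z) && (!z -> y)) && (x -> ((z -> y) || !x))) = 1 && 3 = 1

1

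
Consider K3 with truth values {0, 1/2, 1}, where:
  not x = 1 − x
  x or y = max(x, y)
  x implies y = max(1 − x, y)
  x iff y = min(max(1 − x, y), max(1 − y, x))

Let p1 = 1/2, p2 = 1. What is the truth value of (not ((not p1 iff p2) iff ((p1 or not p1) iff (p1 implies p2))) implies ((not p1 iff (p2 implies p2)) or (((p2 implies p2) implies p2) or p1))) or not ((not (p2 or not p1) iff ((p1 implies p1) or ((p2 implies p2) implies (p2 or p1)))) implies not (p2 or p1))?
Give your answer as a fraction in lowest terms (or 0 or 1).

not p1 = not 1/2 = 1/2
not p1 iff p2 = 1/2 iff 1 = 1/2
not p1 = not 1/2 = 1/2
p1 or not p1 = 1/2 or 1/2 = 1/2
p1 implies p2 = 1/2 implies 1 = 1
(p1 or not p1) iff (p1 implies p2) = 1/2 iff 1 = 1/2
(not p1 iff p2) iff ((p1 or not p1) iff (p1 implies p2)) = 1/2 iff 1/2 = 1/2
not ((not p1 iff p2) iff ((p1 or not p1) iff (p1 implies p2))) = not 1/2 = 1/2
not p1 = not 1/2 = 1/2
p2 implies p2 = 1 implies 1 = 1
not p1 iff (p2 implies p2) = 1/2 iff 1 = 1/2
p2 implies p2 = 1 implies 1 = 1
(p2 implies p2) implies p2 = 1 implies 1 = 1
((p2 implies p2) implies p2) or p1 = 1 or 1/2 = 1
(not p1 iff (p2 implies p2)) or (((p2 implies p2) implies p2) or p1) = 1/2 or 1 = 1
not ((not p1 iff p2) iff ((p1 or not p1) iff (p1 implies p2))) implies ((not p1 iff (p2 implies p2)) or (((p2 implies p2) implies p2) or p1)) = 1/2 implies 1 = 1
not p1 = not 1/2 = 1/2
p2 or not p1 = 1 or 1/2 = 1
not (p2 or not p1) = not 1 = 0
p1 implies p1 = 1/2 implies 1/2 = 1/2
p2 implies p2 = 1 implies 1 = 1
p2 or p1 = 1 or 1/2 = 1
(p2 implies p2) implies (p2 or p1) = 1 implies 1 = 1
(p1 implies p1) or ((p2 implies p2) implies (p2 or p1)) = 1/2 or 1 = 1
not (p2 or not p1) iff ((p1 implies p1) or ((p2 implies p2) implies (p2 or p1))) = 0 iff 1 = 0
p2 or p1 = 1 or 1/2 = 1
not (p2 or p1) = not 1 = 0
(not (p2 or not p1) iff ((p1 implies p1) or ((p2 implies p2) implies (p2 or p1)))) implies not (p2 or p1) = 0 implies 0 = 1
not ((not (p2 or not p1) iff ((p1 implies p1) or ((p2 implies p2) implies (p2 or p1)))) implies not (p2 or p1)) = not 1 = 0
(not ((not p1 iff p2) iff ((p1 or not p1) iff (p1 implies p2))) implies ((not p1 iff (p2 implies p2)) or (((p2 implies p2) implies p2) or p1))) or not ((not (p2 or not p1) iff ((p1 implies p1) or ((p2 implies p2) implies (p2 or p1)))) implies not (p2 or p1)) = 1 or 0 = 1

1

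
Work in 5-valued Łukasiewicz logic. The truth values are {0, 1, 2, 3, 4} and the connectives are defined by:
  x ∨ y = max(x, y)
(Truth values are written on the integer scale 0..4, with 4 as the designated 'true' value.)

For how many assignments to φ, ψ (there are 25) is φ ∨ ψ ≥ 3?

16

value 4: 9 assignments (counts)
value 3: 7 assignments (counts)
value 2: 5 assignments
value 1: 3 assignments
value 0: 1 assignment
So 16 of the 25 assignments meet the threshold.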